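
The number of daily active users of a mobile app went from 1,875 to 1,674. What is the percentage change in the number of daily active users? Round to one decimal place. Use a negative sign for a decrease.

-10.7%

Change: 1,674 − 1,875 = -201.
Relative to the original: -201 ÷ 1,875 ≈ -10.7%.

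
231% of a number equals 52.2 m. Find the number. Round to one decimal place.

52.2 m ÷ 2.31 ≈ 22.6 m.

22.6 m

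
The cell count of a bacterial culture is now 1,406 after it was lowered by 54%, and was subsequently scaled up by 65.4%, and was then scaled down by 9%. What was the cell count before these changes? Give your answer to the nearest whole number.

Undoing the 9% decrease: 1,406 ÷ 0.91 ≈ 1545.054945.
Undoing the 65.4% increase: 1545.054945 ÷ 1.654 ≈ 934.132373.
Undoing the 54% decrease: 934.132373 ÷ 0.46 ≈ 2,031.

2,031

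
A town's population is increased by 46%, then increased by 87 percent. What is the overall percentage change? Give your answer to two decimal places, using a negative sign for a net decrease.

173.02%

A 46% increase multiplies by 1.46.
Then an 87% increase: 1.46 × 1.87 = 2.7302.
Overall factor 2.7302, i.e. 173.02%.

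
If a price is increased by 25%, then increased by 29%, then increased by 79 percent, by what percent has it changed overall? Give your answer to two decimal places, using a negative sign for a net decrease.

A 25% increase multiplies by 1.25.
Then a 29% increase: 1.25 × 1.29 = 1.6125.
Then a 79% increase: 1.6125 × 1.79 = 2.886375.
Overall factor 2.886375, i.e. 188.64%.

188.64%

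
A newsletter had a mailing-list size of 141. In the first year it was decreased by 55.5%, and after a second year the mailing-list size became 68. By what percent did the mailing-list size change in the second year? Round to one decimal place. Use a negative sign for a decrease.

8.4%

After the first year: 141 × 0.445 = 62.745.
Second-year multiplier: 68 ÷ 62.745 ≈ 1.08375.
That is a change of 8.4%.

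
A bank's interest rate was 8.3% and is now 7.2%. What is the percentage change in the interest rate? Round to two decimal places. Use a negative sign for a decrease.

The change is 7.2 − 8.3 = -1.1 percentage points.
Relative to the original 8.3%, that is -1.1 ÷ 8.3 ≈ -13.25%.

-13.25%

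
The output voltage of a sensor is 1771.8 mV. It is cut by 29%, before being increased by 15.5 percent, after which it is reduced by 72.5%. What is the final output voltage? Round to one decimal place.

Apply the 29% decrease: 1771.8 × 0.71 = 1257.978.
15.5% increase: 1257.978 × 1.155 = 1452.96459.
72.5% decrease: 1452.96459 × 0.275 = 399.56526225 ≈ 399.6.

399.6 mV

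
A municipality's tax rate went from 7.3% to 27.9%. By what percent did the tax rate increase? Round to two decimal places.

The change is 27.9 − 7.3 = 20.6 percentage points.
Relative to the original 7.3%, that is 20.6 ÷ 7.3 ≈ 282.19%.
So the tax rate rose by 282.19%.

282.19%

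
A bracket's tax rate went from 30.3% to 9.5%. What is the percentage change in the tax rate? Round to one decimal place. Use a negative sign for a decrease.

-68.6%

The change is 9.5 − 30.3 = -20.8 percentage points.
Relative to the original 30.3%, that is -20.8 ÷ 30.3 ≈ -68.6%.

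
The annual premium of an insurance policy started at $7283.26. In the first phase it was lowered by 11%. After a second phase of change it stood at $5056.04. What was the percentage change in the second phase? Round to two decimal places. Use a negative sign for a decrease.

-22.00%

After the first phase: $7283.26 × 0.89 = $6482.1014.
Second-phase multiplier: $5056.04 ÷ $6482.1014 ≈ 0.78.
That is a change of -22.00%.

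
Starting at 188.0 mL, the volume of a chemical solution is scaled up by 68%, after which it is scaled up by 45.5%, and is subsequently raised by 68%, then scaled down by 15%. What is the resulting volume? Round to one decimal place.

656.2 mL

Apply the 68% increase: 188.0 × 1.68 = 315.84.
After the 45.5% increase: 315.84 × 1.455 = 459.5472.
After the 68% increase: 459.5472 × 1.68 = 772.039296.
15% decrease: 772.039296 × 0.85 = 656.2334016 ≈ 656.2.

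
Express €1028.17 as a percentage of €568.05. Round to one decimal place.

181.0%

€1028.17 ÷ €568.05 ≈ 181.0%.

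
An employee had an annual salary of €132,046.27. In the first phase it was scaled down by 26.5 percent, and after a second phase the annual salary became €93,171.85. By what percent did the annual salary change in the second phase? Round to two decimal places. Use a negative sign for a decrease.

After the first phase: €132,046.27 × 0.735 = €97054.00845.
Second-phase multiplier: €93,171.85 ÷ €97054.00845 ≈ 0.96.
That is a change of -4.00%.

-4.00%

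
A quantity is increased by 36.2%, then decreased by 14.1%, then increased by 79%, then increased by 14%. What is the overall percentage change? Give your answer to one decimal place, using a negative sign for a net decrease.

138.7%

The combined multiplier is 1.362 × 0.859 × 1.79 × 1.14 = 2.3874162948.
That corresponds to an increase of 138.7%.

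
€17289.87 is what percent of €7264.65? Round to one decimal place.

€17289.87 ÷ €7264.65 ≈ 238.0%.

238.0%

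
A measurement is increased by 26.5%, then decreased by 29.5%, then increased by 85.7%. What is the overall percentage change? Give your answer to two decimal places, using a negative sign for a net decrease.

65.61%

A 26.5% increase multiplies by 1.265.
Then a 29.5% decrease: 1.265 × 0.705 = 0.891825.
Then an 85.7% increase: 0.891825 × 1.857 = 1.656119025.
Overall factor 1.656119025, i.e. 65.61%.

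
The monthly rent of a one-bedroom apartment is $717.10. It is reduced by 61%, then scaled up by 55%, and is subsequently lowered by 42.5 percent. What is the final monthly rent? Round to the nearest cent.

$249.25

Apply the 61% decrease: $717.10 × 0.39 = $279.669.
Apply the 55% increase: $279.669 × 1.55 = $433.48695.
After the 42.5% decrease: $433.48695 × 0.575 = $249.25499625 ≈ $249.25.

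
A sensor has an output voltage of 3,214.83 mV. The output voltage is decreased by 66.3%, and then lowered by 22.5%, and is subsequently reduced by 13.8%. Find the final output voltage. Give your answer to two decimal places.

723.76 mV

Each change multiplies by a factor: 0.337 × 0.775 × 0.862 = 0.22513285.
3,214.83 × 0.22513285 = 723.7638401655 ≈ 723.76.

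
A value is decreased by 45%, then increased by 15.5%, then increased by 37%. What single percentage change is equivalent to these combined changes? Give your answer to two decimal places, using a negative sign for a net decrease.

A 45% decrease multiplies by 0.55.
Then a 15.5% increase: 0.55 × 1.155 = 0.63525.
Then a 37% increase: 0.63525 × 1.37 = 0.8702925.
Overall factor 0.8702925, i.e. -12.97%.

-12.97%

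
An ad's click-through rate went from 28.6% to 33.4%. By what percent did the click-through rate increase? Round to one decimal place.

16.8%

The change is 33.4 − 28.6 = 4.8 percentage points.
Relative to the original 28.6%, that is 4.8 ÷ 28.6 ≈ 16.8%.
So the click-through rate rose by 16.8%.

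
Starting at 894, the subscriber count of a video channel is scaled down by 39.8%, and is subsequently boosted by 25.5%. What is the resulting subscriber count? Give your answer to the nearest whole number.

675

After the 39.8% decrease: 894 × 0.602 = 538.188.
25.5% increase: 538.188 × 1.255 = 675.42594 ≈ 675.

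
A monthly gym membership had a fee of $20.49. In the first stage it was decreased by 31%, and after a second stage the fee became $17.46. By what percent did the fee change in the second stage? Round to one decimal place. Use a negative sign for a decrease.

23.5%

After the first stage: $20.49 × 0.69 = $14.1381.
Second-stage multiplier: $17.46 ÷ $14.1381 ≈ 1.23496.
That is a change of 23.5%.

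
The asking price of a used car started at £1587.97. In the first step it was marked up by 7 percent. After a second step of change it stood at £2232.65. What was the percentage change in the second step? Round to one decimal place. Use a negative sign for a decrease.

31.4%

After the first step: £1587.97 × 1.07 = £1699.1279.
Second-step multiplier: £2232.65 ÷ £1699.1279 ≈ 1.314.
That is a change of 31.4%.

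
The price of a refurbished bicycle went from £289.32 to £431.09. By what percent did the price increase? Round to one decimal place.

49.0%

Change: £431.09 − £289.32 = £141.77.
Relative to the original: £141.77 ÷ £289.32 ≈ 49.0%.
So the price increased by 49.0%.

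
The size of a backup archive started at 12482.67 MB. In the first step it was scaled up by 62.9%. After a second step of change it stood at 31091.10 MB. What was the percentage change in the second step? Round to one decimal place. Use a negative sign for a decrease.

After the first step: 12482.67 × 1.629 = 20334.26943.
Second-step multiplier: 31091.10 ÷ 20334.26943 ≈ 1.529.
That is a change of 52.9%.

52.9%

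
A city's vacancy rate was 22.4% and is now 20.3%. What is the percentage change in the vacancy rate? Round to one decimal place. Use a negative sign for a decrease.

-9.4%

The change is 20.3 − 22.4 = -2.1 percentage points.
Relative to the original 22.4%, that is -2.1 ÷ 22.4 ≈ -9.4%.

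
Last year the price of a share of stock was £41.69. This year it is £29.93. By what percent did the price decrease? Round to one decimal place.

Change: £29.93 − £41.69 = -£11.76.
Relative to the original: -£11.76 ÷ £41.69 ≈ -28.2%.
So the price decreased by 28.2%.

28.2%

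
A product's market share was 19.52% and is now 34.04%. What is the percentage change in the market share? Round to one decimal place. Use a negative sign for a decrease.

The change is 34.04 − 19.52 = 14.52 percentage points.
Relative to the original 19.52%, that is 14.52 ÷ 19.52 ≈ 74.4%.

74.4%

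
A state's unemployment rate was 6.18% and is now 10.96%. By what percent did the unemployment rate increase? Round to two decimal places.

The change is 10.96 − 6.18 = 4.78 percentage points.
Relative to the original 6.18%, that is 4.78 ÷ 6.18 ≈ 77.35%.
So the unemployment rate rose by 77.35%.

77.35%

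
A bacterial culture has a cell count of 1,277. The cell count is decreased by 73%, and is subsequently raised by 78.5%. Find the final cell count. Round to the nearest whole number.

Each change multiplies by a factor: 0.27 × 1.785 = 0.48195.
1,277 × 0.48195 = 615.45015 ≈ 615.

615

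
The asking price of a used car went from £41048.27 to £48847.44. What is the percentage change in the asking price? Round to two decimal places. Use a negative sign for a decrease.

Change: £48847.44 − £41048.27 = £7799.17.
Relative to the original: £7799.17 ÷ £41048.27 ≈ 19.00%.

19.00%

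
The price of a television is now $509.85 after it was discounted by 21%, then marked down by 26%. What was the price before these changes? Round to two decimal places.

$872.13

The overall multiplier applied was 0.79 × 0.74 = 0.5846.
So the original price was $509.85 ÷ 0.5846 ≈ $872.13.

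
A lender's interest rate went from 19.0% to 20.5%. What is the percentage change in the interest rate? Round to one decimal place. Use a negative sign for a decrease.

The change is 20.5 − 19.0 = 1.5 percentage points.
Relative to the original 19.0%, that is 1.5 ÷ 19.0 ≈ 7.9%.

7.9%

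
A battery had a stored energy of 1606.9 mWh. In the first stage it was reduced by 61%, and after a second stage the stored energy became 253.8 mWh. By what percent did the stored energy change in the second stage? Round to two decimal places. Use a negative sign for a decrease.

After the first stage: 1606.9 × 0.39 = 626.691.
Second-stage multiplier: 253.8 ÷ 626.691 ≈ 0.404984.
That is a change of -59.50%.

-59.50%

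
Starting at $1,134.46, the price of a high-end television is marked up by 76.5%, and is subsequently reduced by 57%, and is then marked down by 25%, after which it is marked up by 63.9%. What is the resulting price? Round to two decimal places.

$1,058.38

Each change multiplies by a factor: 1.765 × 0.43 × 0.75 × 1.639 = 0.9329392875.
$1,134.46 × 0.9329392875 = $1058.38230409725 ≈ $1,058.38.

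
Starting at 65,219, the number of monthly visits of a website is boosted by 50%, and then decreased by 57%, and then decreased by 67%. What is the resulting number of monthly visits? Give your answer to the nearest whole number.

13,882

Each change multiplies by a factor: 1.5 × 0.43 × 0.33 = 0.21285.
65,219 × 0.21285 = 13881.86415 ≈ 13,882.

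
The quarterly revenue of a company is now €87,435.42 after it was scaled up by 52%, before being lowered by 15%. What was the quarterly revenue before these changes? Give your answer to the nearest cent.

Undoing the 15% decrease: €87,435.42 ÷ 0.85 = €102865.2.
Undoing the 52% increase: €102865.2 ÷ 1.52 ≈ €67,674.47.

€67,674.47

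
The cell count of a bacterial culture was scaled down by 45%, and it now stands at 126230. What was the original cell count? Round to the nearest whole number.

The overall multiplier applied was 0.55.
So the original cell count was 126230 ÷ 0.55 ≈ 229509.

229509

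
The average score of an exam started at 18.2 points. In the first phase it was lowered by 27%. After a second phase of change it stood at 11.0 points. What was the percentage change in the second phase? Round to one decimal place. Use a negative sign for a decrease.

After the first phase: 18.2 × 0.73 = 13.286.
Second-phase multiplier: 11.0 ÷ 13.286 ≈ 0.82794.
That is a change of -17.2%.

-17.2%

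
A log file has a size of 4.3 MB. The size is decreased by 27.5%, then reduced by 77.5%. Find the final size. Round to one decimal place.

Each change multiplies by a factor: 0.725 × 0.225 = 0.163125.
4.3 × 0.163125 = 0.7014375 ≈ 0.7.

0.7 MB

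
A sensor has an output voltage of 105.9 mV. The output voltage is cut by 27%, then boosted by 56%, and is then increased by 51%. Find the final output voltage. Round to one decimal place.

27% decrease: 105.9 × 0.73 = 77.307.
After the 56% increase: 77.307 × 1.56 = 120.59892.
Apply the 51% increase: 120.59892 × 1.51 = 182.1043692 ≈ 182.1.

182.1 mV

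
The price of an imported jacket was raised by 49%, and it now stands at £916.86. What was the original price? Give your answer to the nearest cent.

The overall multiplier applied was 1.49.
So the original price was £916.86 ÷ 1.49 ≈ £615.34.

£615.34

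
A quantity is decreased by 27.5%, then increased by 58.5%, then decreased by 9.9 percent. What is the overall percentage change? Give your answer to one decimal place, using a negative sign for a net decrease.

3.5%

The combined multiplier is 0.725 × 1.585 × 0.901 = 1.035361625.
That corresponds to an increase of 3.5%.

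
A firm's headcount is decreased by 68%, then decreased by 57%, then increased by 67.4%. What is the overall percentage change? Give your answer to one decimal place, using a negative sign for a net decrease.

The combined multiplier is 0.32 × 0.43 × 1.674 = 0.2303424.
That corresponds to a decrease of 77.0%.

-77.0%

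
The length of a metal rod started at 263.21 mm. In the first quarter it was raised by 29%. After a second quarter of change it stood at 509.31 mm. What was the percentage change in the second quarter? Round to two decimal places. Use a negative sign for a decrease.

After the first quarter: 263.21 × 1.29 = 339.5409.
Second-quarter multiplier: 509.31 ÷ 339.5409 ≈ 1.499996.
That is a change of 50.00%.

50.00%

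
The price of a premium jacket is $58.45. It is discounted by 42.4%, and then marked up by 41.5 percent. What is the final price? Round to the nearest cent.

After the 42.4% decrease: $58.45 × 0.576 = $33.6672.
After the 41.5% increase: $33.6672 × 1.415 = $47.639088 ≈ $47.64.

$47.64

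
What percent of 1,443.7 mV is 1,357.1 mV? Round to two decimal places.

94.00%

1,357.1 mV ÷ 1,443.7 mV ≈ 94.00%.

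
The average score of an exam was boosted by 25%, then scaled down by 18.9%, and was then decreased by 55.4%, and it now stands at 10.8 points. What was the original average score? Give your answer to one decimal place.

Undoing the 55.4% decrease: 10.8 ÷ 0.446 ≈ 24.215247.
Undoing the 18.9% decrease: 24.215247 ÷ 0.811 ≈ 29.858504.
Undoing the 25% increase: 29.858504 ÷ 1.25 ≈ 23.9 points.

23.9 points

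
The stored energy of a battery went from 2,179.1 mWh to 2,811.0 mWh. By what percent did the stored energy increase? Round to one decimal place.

29.0%

Change: 2,811.0 − 2,179.1 = 631.9.
Relative to the original: 631.9 ÷ 2,179.1 ≈ 29.0%.
So the stored energy increased by 29.0%.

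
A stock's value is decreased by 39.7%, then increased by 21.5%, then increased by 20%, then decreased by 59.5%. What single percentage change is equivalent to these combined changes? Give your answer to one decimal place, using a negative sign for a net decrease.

-64.4%

The combined multiplier is 0.603 × 1.215 × 1.2 × 0.405 = 0.35606547.
That corresponds to a decrease of 64.4%.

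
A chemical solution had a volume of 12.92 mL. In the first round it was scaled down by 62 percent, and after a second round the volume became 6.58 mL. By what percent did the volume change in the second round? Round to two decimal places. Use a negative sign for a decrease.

After the first round: 12.92 × 0.38 = 4.9096.
Second-round multiplier: 6.58 ÷ 4.9096 ≈ 1.340231.
That is a change of 34.02%.

34.02%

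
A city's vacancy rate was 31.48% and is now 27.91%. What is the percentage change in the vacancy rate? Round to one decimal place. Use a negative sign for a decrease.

The change is 27.91 − 31.48 = -3.57 percentage points.
Relative to the original 31.48%, that is -3.57 ÷ 31.48 ≈ -11.3%.

-11.3%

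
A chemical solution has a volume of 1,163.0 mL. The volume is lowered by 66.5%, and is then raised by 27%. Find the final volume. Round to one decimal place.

66.5% decrease: 1,163.0 × 0.335 = 389.605.
After the 27% increase: 389.605 × 1.27 = 494.79835 ≈ 494.8.

494.8 mL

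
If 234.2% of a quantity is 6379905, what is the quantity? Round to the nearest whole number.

6379905 ÷ 2.342 ≈ 2724127.

2724127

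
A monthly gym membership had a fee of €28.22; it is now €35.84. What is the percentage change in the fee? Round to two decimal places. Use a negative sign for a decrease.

Change: €35.84 − €28.22 = €7.62.
Relative to the original: €7.62 ÷ €28.22 ≈ 27.00%.

27.00%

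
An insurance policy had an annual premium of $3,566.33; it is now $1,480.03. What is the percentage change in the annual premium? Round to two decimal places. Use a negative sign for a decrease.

-58.50%

Change: $1,480.03 − $3,566.33 = -$2,086.30.
Relative to the original: -$2,086.30 ÷ $3,566.33 ≈ -58.50%.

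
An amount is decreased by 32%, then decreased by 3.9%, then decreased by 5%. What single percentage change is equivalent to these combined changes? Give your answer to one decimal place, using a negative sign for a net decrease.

A 32% decrease multiplies by 0.68.
Then a 3.9% decrease: 0.68 × 0.961 = 0.65348.
Then a 5% decrease: 0.65348 × 0.95 = 0.620806.
Overall factor 0.620806, i.e. -37.9%.

-37.9%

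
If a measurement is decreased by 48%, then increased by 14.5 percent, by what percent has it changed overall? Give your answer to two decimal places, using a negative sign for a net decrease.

-40.46%

A 48% decrease multiplies by 0.52.
Then a 14.5% increase: 0.52 × 1.145 = 0.5954.
Overall factor 0.5954, i.e. -40.46%.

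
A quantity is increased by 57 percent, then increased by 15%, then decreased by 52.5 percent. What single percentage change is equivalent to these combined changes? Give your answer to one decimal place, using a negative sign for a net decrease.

-14.2%

A 57% increase multiplies by 1.57.
Then a 15% increase: 1.57 × 1.15 = 1.8055.
Then a 52.5% decrease: 1.8055 × 0.475 = 0.8576125.
Overall factor 0.8576125, i.e. -14.2%.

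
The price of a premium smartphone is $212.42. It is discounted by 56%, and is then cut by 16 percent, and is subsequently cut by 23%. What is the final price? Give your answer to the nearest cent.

$60.45

Apply the 56% decrease: $212.42 × 0.44 = $93.4648.
Apply the 16% decrease: $93.4648 × 0.84 = $78.510432.
Apply the 23% decrease: $78.510432 × 0.77 = $60.45303264 ≈ $60.45.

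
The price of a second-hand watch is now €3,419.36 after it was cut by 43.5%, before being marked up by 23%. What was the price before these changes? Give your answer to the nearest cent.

€4,920.30

Undoing the 23% increase: €3,419.36 ÷ 1.23 ≈ €2779.96748.
Undoing the 43.5% decrease: €2779.96748 ÷ 0.565 ≈ €4,920.30.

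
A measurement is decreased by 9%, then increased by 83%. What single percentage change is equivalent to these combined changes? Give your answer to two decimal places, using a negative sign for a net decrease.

66.53%

A 9% decrease multiplies by 0.91.
Then an 83% increase: 0.91 × 1.83 = 1.6653.
Overall factor 1.6653, i.e. 66.53%.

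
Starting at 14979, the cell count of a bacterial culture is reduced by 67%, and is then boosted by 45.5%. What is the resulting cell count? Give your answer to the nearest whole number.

Each change multiplies by a factor: 0.33 × 1.455 = 0.48015.
14979 × 0.48015 = 7192.16685 ≈ 7192.

7192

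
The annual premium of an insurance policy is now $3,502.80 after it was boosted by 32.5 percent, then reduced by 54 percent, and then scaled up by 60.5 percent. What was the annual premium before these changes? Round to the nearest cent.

$3,580.69

Undoing the 60.5% increase: $3,502.80 ÷ 1.605 ≈ $2182.429907.
Undoing the 54% decrease: $2182.429907 ÷ 0.46 ≈ $4744.412841.
Undoing the 32.5% increase: $4744.412841 ÷ 1.325 ≈ $3,580.69.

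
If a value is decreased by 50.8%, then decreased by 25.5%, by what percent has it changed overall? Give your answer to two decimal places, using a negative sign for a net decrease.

The combined multiplier is 0.492 × 0.745 = 0.36654.
That corresponds to a decrease of 63.35%.

-63.35%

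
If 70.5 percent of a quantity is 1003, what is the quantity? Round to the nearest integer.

1423

1003 ÷ 0.705 ≈ 1423.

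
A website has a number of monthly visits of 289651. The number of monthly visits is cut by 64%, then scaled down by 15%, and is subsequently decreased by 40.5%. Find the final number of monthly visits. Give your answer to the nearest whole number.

52737

Each change multiplies by a factor: 0.36 × 0.85 × 0.595 = 0.18207.
289651 × 0.18207 = 52736.75757 ≈ 52737.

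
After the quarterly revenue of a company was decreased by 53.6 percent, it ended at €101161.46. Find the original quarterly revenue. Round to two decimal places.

€218020.39

The overall multiplier applied was 0.464.
So the original quarterly revenue was €101161.46 ÷ 0.464 ≈ €218020.39.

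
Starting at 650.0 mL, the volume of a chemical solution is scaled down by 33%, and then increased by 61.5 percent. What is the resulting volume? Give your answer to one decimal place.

703.3 mL

Each change multiplies by a factor: 0.67 × 1.615 = 1.08205.
650.0 × 1.08205 = 703.3325 ≈ 703.3.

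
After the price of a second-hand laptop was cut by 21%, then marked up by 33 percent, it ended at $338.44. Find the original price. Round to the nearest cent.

$322.11

Undoing the 33% increase: $338.44 ÷ 1.33 ≈ $254.466165.
Undoing the 21% decrease: $254.466165 ÷ 0.79 ≈ $322.11.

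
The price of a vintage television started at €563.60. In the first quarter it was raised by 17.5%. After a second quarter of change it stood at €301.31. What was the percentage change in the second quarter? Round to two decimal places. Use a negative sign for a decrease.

-54.50%

After the first quarter: €563.60 × 1.175 = €662.23.
Second-quarter multiplier: €301.31 ÷ €662.23 ≈ 0.454993.
That is a change of -54.50%.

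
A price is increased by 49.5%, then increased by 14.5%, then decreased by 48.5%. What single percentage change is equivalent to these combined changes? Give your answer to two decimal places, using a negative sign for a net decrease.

A 49.5% increase multiplies by 1.495.
Then a 14.5% increase: 1.495 × 1.145 = 1.711775.
Then a 48.5% decrease: 1.711775 × 0.515 = 0.881564125.
Overall factor 0.881564125, i.e. -11.84%.

-11.84%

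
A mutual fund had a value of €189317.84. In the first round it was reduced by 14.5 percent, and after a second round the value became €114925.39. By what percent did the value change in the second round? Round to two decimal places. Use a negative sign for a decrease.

-29.00%

After the first round: €189317.84 × 0.855 = €161866.7532.
Second-round multiplier: €114925.39 ÷ €161866.7532 ≈ 0.71.
That is a change of -29.00%.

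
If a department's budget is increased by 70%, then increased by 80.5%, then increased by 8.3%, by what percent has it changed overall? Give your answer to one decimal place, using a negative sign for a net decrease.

232.3%

The combined multiplier is 1.7 × 1.805 × 1.083 = 3.3231855.
That corresponds to an increase of 232.3%.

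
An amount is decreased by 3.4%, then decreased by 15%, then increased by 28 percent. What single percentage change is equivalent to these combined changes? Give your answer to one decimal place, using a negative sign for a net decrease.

A 3.4% decrease multiplies by 0.966.
Then a 15% decrease: 0.966 × 0.85 = 0.8211.
Then a 28% increase: 0.8211 × 1.28 = 1.051008.
Overall factor 1.051008, i.e. 5.1%.

5.1%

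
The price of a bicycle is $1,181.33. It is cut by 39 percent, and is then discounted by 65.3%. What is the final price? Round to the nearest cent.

39% decrease: $1,181.33 × 0.61 = $720.6113.
After the 65.3% decrease: $720.6113 × 0.347 = $250.0521211 ≈ $250.05.

$250.05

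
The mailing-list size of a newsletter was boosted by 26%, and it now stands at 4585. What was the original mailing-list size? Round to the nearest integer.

The overall multiplier applied was 1.26.
So the original mailing-list size was 4585 ÷ 1.26 ≈ 3639.

3639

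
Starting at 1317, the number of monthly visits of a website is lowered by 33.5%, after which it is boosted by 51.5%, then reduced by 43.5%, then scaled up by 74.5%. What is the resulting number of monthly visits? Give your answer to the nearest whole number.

Each change multiplies by a factor: 0.665 × 1.515 × 0.565 × 1.745 = 0.993294789375.
1317 × 0.993294789375 = 1308.169237606875 ≈ 1308.

1308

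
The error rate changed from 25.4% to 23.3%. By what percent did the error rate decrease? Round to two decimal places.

The change is 23.3 − 25.4 = -2.1 percentage points.
Relative to the original 25.4%, that is -2.1 ÷ 25.4 ≈ -8.27%.
So the error rate fell by 8.27%.

8.27%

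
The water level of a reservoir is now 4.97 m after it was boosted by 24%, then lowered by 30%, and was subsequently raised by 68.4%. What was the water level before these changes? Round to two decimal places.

3.40 m

The overall multiplier applied was 1.24 × 0.7 × 1.684 = 1.461712.
So the original water level was 4.97 ÷ 1.461712 ≈ 3.40 m.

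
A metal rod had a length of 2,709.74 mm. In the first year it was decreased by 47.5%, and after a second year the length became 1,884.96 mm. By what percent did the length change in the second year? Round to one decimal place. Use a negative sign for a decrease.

After the first year: 2,709.74 × 0.525 = 1422.6135.
Second-year multiplier: 1,884.96 ÷ 1422.6135 ≈ 1.325.
That is a change of 32.5%.

32.5%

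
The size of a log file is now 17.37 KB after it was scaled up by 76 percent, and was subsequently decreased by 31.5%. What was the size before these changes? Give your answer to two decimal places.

Undoing the 31.5% decrease: 17.37 ÷ 0.685 ≈ 25.357664.
Undoing the 76% increase: 25.357664 ÷ 1.76 ≈ 14.41 KB.

14.41 KB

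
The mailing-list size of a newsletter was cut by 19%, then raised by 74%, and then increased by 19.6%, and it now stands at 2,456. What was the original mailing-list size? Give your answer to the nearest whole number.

Undoing the 19.6% increase: 2,456 ÷ 1.196 ≈ 2053.511706.
Undoing the 74% increase: 2053.511706 ÷ 1.74 ≈ 1180.179141.
Undoing the 19% decrease: 1180.179141 ÷ 0.81 ≈ 1,457.

1,457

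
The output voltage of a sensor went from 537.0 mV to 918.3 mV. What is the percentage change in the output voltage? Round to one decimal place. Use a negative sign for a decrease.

Change: 918.3 − 537.0 = 381.3.
Relative to the original: 381.3 ÷ 537.0 ≈ 71.0%.

71.0%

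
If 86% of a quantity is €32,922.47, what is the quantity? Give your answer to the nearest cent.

€38,281.94

€32,922.47 ÷ 0.86 ≈ €38,281.94.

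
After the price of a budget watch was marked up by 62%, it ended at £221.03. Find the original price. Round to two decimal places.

The overall multiplier applied was 1.62.
So the original price was £221.03 ÷ 1.62 ≈ £136.44.

£136.44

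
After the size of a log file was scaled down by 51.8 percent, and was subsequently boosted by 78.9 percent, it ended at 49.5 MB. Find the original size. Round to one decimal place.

Undoing the 78.9% increase: 49.5 ÷ 1.789 ≈ 27.669089.
Undoing the 51.8% decrease: 27.669089 ÷ 0.482 ≈ 57.4 MB.

57.4 MB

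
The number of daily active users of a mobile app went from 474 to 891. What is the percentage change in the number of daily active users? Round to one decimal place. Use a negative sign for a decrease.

Change: 891 − 474 = 417.
Relative to the original: 417 ÷ 474 ≈ 88.0%.

88.0%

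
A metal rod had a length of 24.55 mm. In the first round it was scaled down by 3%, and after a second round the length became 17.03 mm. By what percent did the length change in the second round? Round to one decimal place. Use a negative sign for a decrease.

-28.5%

After the first round: 24.55 × 0.97 = 23.8135.
Second-round multiplier: 17.03 ÷ 23.8135 ≈ 0.71514.
That is a change of -28.5%.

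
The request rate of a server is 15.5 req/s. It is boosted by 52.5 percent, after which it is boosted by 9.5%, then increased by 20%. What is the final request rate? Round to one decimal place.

31.1 req/s

Each change multiplies by a factor: 1.525 × 1.095 × 1.2 = 2.00385.
15.5 × 2.00385 = 31.059675 ≈ 31.1.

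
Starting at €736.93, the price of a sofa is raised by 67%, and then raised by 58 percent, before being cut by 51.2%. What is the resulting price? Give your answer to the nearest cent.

After the 67% increase: €736.93 × 1.67 = €1230.6731.
Apply the 58% increase: €1230.6731 × 1.58 = €1944.463498.
51.2% decrease: €1944.463498 × 0.488 = €948.898187024 ≈ €948.90.

€948.90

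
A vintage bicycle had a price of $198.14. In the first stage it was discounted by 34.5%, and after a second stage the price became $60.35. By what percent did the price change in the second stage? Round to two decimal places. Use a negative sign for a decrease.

After the first stage: $198.14 × 0.655 = $129.7817.
Second-stage multiplier: $60.35 ÷ $129.7817 ≈ 0.465012.
That is a change of -53.50%.

-53.50%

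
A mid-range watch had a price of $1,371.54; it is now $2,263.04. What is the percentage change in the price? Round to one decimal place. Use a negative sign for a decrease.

65.0%

Change: $2,263.04 − $1,371.54 = $891.50.
Relative to the original: $891.50 ÷ $1,371.54 ≈ 65.0%.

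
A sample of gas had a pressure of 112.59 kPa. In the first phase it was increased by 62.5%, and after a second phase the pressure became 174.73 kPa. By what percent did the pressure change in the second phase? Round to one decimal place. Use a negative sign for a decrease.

After the first phase: 112.59 × 1.625 = 182.95875.
Second-phase multiplier: 174.73 ÷ 182.95875 ≈ 0.95502.
That is a change of -4.5%.

-4.5%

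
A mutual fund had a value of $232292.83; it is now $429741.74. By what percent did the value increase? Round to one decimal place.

85.0%

Change: $429741.74 − $232292.83 = $197448.91.
Relative to the original: $197448.91 ÷ $232292.83 ≈ 85.0%.
So the value increased by 85.0%.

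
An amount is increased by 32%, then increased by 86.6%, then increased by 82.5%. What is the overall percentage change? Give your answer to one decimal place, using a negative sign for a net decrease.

A 32% increase multiplies by 1.32.
Then an 86.6% increase: 1.32 × 1.866 = 2.46312.
Then an 82.5% increase: 2.46312 × 1.825 = 4.495194.
Overall factor 4.495194, i.e. 349.5%.

349.5%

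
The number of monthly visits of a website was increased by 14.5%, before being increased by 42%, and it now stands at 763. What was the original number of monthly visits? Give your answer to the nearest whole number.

Undoing the 42% increase: 763 ÷ 1.42 ≈ 537.323944.
Undoing the 14.5% increase: 537.323944 ÷ 1.145 ≈ 469.

469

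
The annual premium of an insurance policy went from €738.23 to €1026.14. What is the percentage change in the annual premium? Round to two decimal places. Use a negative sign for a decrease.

39.00%

Change: €1026.14 − €738.23 = €287.91.
Relative to the original: €287.91 ÷ €738.23 ≈ 39.00%.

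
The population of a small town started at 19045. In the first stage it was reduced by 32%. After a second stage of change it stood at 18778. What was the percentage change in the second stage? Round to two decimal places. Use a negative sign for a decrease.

45.00%

After the first stage: 19045 × 0.68 = 12950.6.
Second-stage multiplier: 18778 ÷ 12950.6 ≈ 1.449971.
That is a change of 45.00%.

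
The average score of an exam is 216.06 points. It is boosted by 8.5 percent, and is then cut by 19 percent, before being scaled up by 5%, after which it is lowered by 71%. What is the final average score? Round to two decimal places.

57.82 points

Each change multiplies by a factor: 1.085 × 0.81 × 1.05 × 0.29 = 0.267609825.
216.06 × 0.267609825 = 57.8197787895 ≈ 57.82.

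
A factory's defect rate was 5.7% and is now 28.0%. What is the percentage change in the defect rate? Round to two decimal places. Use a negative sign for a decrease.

391.23%

The change is 28.0 − 5.7 = 22.3 percentage points.
Relative to the original 5.7%, that is 22.3 ÷ 5.7 ≈ 391.23%.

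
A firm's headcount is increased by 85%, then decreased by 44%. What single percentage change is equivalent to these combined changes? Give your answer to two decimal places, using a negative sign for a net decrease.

An 85% increase multiplies by 1.85.
Then a 44% decrease: 1.85 × 0.56 = 1.036.
Overall factor 1.036, i.e. 3.60%.

3.60%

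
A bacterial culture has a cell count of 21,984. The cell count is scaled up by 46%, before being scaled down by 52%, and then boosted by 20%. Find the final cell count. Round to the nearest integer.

18,488

Each change multiplies by a factor: 1.46 × 0.48 × 1.2 = 0.84096.
21,984 × 0.84096 = 18487.66464 ≈ 18,488.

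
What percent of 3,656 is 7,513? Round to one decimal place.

7,513 ÷ 3,656 ≈ 205.5%.

205.5%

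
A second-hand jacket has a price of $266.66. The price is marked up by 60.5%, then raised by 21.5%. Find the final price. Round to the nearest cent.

Each change multiplies by a factor: 1.605 × 1.215 = 1.950075.
$266.66 × 1.950075 = $520.0069995 ≈ $520.01.

$520.01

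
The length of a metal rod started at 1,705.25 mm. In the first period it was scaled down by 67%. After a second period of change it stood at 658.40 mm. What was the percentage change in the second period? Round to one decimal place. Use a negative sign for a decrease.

17.0%

After the first period: 1,705.25 × 0.33 = 562.7325.
Second-period multiplier: 658.40 ÷ 562.7325 ≈ 1.17001.
That is a change of 17.0%.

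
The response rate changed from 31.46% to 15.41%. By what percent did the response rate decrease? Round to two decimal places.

The change is 15.41 − 31.46 = -16.05 percentage points.
Relative to the original 31.46%, that is -16.05 ÷ 31.46 ≈ -51.02%.
So the response rate fell by 51.02%.

51.02%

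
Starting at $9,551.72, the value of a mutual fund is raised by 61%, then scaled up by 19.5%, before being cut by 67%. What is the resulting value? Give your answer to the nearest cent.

Each change multiplies by a factor: 1.61 × 1.195 × 0.33 = 0.6349035.
$9,551.72 × 0.6349035 = $6064.42045902 ≈ $6,064.42.

$6,064.42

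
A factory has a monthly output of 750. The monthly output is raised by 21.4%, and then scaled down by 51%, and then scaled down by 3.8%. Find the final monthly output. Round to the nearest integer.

21.4% increase: 750 × 1.214 = 910.5.
After the 51% decrease: 910.5 × 0.49 = 446.145.
After the 3.8% decrease: 446.145 × 0.962 = 429.19149 ≈ 429.

429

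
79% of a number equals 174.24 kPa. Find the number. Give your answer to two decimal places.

174.24 kPa ÷ 0.79 ≈ 220.56 kPa.

220.56 kPa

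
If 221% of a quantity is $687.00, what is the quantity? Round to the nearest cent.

$687.00 ÷ 2.21 ≈ $310.86.

$310.86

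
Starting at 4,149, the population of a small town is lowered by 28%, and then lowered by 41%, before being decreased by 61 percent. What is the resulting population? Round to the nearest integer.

Each change multiplies by a factor: 0.72 × 0.59 × 0.39 = 0.165672.
4,149 × 0.165672 = 687.373128 ≈ 687.

687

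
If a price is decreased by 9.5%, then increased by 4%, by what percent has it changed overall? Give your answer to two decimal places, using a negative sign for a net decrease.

-5.88%

A 9.5% decrease multiplies by 0.905.
Then a 4% increase: 0.905 × 1.04 = 0.9412.
Overall factor 0.9412, i.e. -5.88%.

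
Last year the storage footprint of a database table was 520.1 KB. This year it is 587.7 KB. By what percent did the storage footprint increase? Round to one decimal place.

Change: 587.7 − 520.1 = 67.6.
Relative to the original: 67.6 ÷ 520.1 ≈ 13.0%.
So the storage footprint increased by 13.0%.

13.0%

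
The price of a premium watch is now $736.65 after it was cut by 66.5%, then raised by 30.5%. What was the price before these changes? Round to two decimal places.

$1685.02

Undoing the 30.5% increase: $736.65 ÷ 1.305 ≈ $564.482759.
Undoing the 66.5% decrease: $564.482759 ÷ 0.335 ≈ $1685.02.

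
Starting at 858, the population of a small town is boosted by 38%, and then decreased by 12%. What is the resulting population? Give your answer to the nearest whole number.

After the 38% increase: 858 × 1.38 = 1184.04.
After the 12% decrease: 1184.04 × 0.88 = 1041.9552 ≈ 1042.

1042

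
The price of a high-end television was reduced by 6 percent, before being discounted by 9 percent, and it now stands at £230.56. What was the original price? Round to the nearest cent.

£269.53

The overall multiplier applied was 0.94 × 0.91 = 0.8554.
So the original price was £230.56 ÷ 0.8554 ≈ £269.53.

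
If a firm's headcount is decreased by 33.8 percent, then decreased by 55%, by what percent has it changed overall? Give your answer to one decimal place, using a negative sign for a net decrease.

-70.2%

A 33.8% decrease multiplies by 0.662.
Then a 55% decrease: 0.662 × 0.45 = 0.2979.
Overall factor 0.2979, i.e. -70.2%.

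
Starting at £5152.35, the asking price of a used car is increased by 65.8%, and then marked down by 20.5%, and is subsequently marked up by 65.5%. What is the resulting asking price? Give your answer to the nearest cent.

After the 65.8% increase: £5152.35 × 1.658 = £8542.5963.
After the 20.5% decrease: £8542.5963 × 0.795 = £6791.3640585.
After the 65.5% increase: £6791.3640585 × 1.655 = £11239.7075168175 ≈ £11239.71.

£11239.71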